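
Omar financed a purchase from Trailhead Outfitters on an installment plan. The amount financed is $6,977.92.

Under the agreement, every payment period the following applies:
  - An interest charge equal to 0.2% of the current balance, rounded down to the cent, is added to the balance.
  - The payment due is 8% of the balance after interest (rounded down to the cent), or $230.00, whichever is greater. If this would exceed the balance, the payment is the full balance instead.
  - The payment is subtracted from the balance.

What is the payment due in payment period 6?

Payment period 1: opening $6,977.92; interest $13.95 → $6,991.87; payment $559.34; balance $6,432.53
Payment period 2: opening $6,432.53; interest $12.86 → $6,445.39; payment $515.63; balance $5,929.76
Payment period 3: opening $5,929.76; interest $11.85 → $5,941.61; payment $475.32; balance $5,466.29
Payment period 4: opening $5,466.29; interest $10.93 → $5,477.22; payment $438.17; balance $5,039.05
Payment period 5: opening $5,039.05; interest $10.07 → $5,049.12; payment $403.92; balance $4,645.20
Payment period 6: opening $4,645.20; interest $9.29 → $4,654.49; payment $372.35; balance $4,282.14

$372.35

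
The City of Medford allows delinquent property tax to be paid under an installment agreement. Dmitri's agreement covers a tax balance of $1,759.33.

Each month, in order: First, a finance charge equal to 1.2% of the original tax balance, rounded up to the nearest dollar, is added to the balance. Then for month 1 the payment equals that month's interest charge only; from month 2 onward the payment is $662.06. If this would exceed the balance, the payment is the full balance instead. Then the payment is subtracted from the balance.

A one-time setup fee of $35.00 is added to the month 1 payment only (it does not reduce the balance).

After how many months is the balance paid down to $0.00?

4

Month 1: $1,759.33 +$22.00 interest = $1,781.33; pay $22.00 (+ $35.00 fee) → $1,759.33
Month 2: $1,759.33 +$22.00 interest = $1,781.33; pay $662.06 → $1,119.27
Month 3: $1,119.27 +$22.00 interest = $1,141.27; pay $662.06 → $479.21
Month 4: $479.21 +$22.00 interest = $501.21; pay $501.21 → $0.00
Balance reaches $0.00 in month 4.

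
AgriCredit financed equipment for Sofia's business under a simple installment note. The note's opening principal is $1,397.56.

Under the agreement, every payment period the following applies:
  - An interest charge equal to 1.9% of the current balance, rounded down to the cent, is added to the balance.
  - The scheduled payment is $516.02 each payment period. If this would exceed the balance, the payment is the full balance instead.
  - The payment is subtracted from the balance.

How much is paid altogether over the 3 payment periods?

$1,449.13

# | Opening | Interest | Payment | End bal
1 | $1,397.56 | $26.55 | $516.02 | $908.09
2 | $908.09 | $17.25 | $516.02 | $409.32
3 | $409.32 | $7.77 | $417.09 | $0.00
Total paid: $1,449.13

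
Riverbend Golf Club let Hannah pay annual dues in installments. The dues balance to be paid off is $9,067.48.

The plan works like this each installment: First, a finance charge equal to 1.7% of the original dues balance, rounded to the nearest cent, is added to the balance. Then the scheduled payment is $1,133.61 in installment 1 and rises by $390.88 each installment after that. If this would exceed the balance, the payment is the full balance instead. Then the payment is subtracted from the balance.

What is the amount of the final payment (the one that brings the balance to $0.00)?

# | Opening | Interest | Payment | End bal
1 | $9,067.48 | $154.15 | $1,133.61 | $8,088.02
2 | $8,088.02 | $154.15 | $1,524.49 | $6,717.68
3 | $6,717.68 | $154.15 | $1,915.37 | $4,956.46
4 | $4,956.46 | $154.15 | $2,306.25 | $2,804.36
5 | $2,804.36 | $154.15 | $2,697.13 | $261.38
6 | $261.38 | $154.15 | $415.53 | $0.00

$415.53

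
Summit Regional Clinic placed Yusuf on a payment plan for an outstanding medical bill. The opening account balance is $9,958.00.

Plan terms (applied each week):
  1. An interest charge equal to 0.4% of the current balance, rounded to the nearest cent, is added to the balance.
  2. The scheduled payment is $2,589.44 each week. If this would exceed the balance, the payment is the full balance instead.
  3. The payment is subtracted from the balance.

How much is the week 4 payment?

Week 1: $9,958.00 +$39.83 interest = $9,997.83; pay $2,589.44 → $7,408.39
Week 2: $7,408.39 +$29.63 interest = $7,438.02; pay $2,589.44 → $4,848.58
Week 3: $4,848.58 +$19.39 interest = $4,867.97; pay $2,589.44 → $2,278.53
Week 4: $2,278.53 +$9.11 interest = $2,287.64; pay $2,287.64 → $0.00

$2,287.64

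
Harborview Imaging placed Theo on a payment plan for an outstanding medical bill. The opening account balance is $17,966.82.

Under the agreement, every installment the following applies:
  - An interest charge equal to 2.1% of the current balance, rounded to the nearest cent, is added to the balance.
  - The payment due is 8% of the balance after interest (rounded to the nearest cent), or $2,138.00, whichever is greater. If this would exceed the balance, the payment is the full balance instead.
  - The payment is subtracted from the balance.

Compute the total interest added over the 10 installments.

$2,012.48

# | Opening | Interest | Payment | End bal
1 | $17,966.82 | $377.30 | $2,138.00 | $16,206.12
2 | $16,206.12 | $340.33 | $2,138.00 | $14,408.45
3 | $14,408.45 | $302.58 | $2,138.00 | $12,573.03
4 | $12,573.03 | $264.03 | $2,138.00 | $10,699.06
5 | $10,699.06 | $224.68 | $2,138.00 | $8,785.74
6 | $8,785.74 | $184.50 | $2,138.00 | $6,832.24
7 | $6,832.24 | $143.48 | $2,138.00 | $4,837.72
8 | $4,837.72 | $101.59 | $2,138.00 | $2,801.31
9 | $2,801.31 | $58.83 | $2,138.00 | $722.14
10 | $722.14 | $15.16 | $737.30 | $0.00
Total interest: $377.30 + $340.33 + $302.58 + $264.03 + $224.68 + $184.50 + $143.48 + $101.59 + $58.83 + $15.16 = $2,012.48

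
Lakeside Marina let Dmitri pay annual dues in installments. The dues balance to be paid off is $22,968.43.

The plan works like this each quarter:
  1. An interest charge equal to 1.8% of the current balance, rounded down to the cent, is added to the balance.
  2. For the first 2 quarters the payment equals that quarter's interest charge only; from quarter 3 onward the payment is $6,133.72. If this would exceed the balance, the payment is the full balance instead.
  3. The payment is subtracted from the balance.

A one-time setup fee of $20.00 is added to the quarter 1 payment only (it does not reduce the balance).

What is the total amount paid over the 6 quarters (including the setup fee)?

$24,843.76

Quarter 1: $22,968.43 +$413.43 interest = $23,381.86; pay $413.43 (+ $20.00 fee) → $22,968.43
Quarter 2: $22,968.43 +$413.43 interest = $23,381.86; pay $413.43 → $22,968.43
Quarter 3: $22,968.43 +$413.43 interest = $23,381.86; pay $6,133.72 → $17,248.14
Quarter 4: $17,248.14 +$310.46 interest = $17,558.60; pay $6,133.72 → $11,424.88
Quarter 5: $11,424.88 +$205.64 interest = $11,630.52; pay $6,133.72 → $5,496.80
Quarter 6: $5,496.80 +$98.94 interest = $5,595.74; pay $5,595.74 → $0.00
Total paid: $24,843.76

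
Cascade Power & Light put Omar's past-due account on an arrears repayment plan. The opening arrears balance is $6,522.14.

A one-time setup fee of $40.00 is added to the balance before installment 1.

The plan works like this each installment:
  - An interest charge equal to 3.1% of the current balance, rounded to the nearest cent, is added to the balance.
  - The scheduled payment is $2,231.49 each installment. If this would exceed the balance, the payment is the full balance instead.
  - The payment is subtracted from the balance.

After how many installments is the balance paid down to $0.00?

Installment 1: opening $6,562.14; interest $203.43 → $6,765.57; payment $2,231.49; balance $4,534.08
Installment 2: opening $4,534.08; interest $140.56 → $4,674.64; payment $2,231.49; balance $2,443.15
Installment 3: opening $2,443.15; interest $75.74 → $2,518.89; payment $2,231.49; balance $287.40
Installment 4: opening $287.40; interest $8.91 → $296.31; payment $296.31; balance $0.00
Balance reaches $0.00 in installment 4.

4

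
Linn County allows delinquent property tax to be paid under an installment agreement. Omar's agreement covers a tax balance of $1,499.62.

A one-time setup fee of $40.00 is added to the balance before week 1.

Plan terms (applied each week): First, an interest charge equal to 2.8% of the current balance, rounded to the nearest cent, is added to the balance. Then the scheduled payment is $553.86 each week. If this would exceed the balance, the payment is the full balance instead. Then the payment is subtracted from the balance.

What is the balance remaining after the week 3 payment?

# | Opening | Interest | Payment | End bal
1 | $1,539.62 | $43.11 | $553.86 | $1,028.87
2 | $1,028.87 | $28.81 | $553.86 | $503.82
3 | $503.82 | $14.11 | $517.93 | $0.00

$0.00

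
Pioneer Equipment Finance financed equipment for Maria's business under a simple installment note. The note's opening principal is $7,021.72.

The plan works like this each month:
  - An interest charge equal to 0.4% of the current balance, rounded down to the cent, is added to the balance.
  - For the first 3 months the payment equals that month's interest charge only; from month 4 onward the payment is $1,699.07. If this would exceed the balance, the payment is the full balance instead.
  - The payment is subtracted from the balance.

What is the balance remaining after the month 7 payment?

$297.56

Month 1: $7,021.72 +$28.08 interest = $7,049.80; pay $28.08 → $7,021.72
Month 2: $7,021.72 +$28.08 interest = $7,049.80; pay $28.08 → $7,021.72
Month 3: $7,021.72 +$28.08 interest = $7,049.80; pay $28.08 → $7,021.72
Month 4: $7,021.72 +$28.08 interest = $7,049.80; pay $1,699.07 → $5,350.73
Month 5: $5,350.73 +$21.40 interest = $5,372.13; pay $1,699.07 → $3,673.06
Month 6: $3,673.06 +$14.69 interest = $3,687.75; pay $1,699.07 → $1,988.68
Month 7: $1,988.68 +$7.95 interest = $1,996.63; pay $1,699.07 → $297.56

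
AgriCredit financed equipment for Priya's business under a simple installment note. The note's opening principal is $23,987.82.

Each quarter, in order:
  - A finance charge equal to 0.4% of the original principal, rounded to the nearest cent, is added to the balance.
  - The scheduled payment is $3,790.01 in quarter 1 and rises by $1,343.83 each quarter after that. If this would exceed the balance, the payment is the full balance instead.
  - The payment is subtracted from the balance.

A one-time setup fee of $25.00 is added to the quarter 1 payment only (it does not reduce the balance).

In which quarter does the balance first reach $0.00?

Quarter 1: opening $23,987.82; interest $95.95 → $24,083.77; payment $3,790.01 (+ $25.00 fee); balance $20,293.76
Quarter 2: opening $20,293.76; interest $95.95 → $20,389.71; payment $5,133.84; balance $15,255.87
Quarter 3: opening $15,255.87; interest $95.95 → $15,351.82; payment $6,477.67; balance $8,874.15
Quarter 4: opening $8,874.15; interest $95.95 → $8,970.10; payment $7,821.50; balance $1,148.60
Quarter 5: opening $1,148.60; interest $95.95 → $1,244.55; payment $1,244.55; balance $0.00
Balance reaches $0.00 in quarter 5.

5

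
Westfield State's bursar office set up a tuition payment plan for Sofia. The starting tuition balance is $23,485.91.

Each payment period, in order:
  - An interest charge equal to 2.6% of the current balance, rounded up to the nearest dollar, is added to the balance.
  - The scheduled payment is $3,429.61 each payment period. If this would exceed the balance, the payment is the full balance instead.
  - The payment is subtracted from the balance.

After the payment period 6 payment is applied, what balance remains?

$5,437.25

Payment period 1: $23,485.91 +$611.00 interest = $24,096.91; pay $3,429.61 → $20,667.30
Payment period 2: $20,667.30 +$538.00 interest = $21,205.30; pay $3,429.61 → $17,775.69
Payment period 3: $17,775.69 +$463.00 interest = $18,238.69; pay $3,429.61 → $14,809.08
Payment period 4: $14,809.08 +$386.00 interest = $15,195.08; pay $3,429.61 → $11,765.47
Payment period 5: $11,765.47 +$306.00 interest = $12,071.47; pay $3,429.61 → $8,641.86
Payment period 6: $8,641.86 +$225.00 interest = $8,866.86; pay $3,429.61 → $5,437.25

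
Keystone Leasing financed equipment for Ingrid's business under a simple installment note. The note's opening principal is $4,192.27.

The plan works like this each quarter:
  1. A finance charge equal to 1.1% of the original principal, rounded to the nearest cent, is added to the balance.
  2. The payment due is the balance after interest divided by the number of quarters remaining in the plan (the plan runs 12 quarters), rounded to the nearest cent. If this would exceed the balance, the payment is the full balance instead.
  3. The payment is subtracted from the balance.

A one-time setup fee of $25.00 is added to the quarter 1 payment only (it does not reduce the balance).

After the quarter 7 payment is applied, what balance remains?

$1,935.80

Quarter 1: opening $4,192.27; interest $46.11 → $4,238.38; payment $353.20 (+ $25.00 fee); balance $3,885.18
Quarter 2: opening $3,885.18; interest $46.11 → $3,931.29; payment $357.39; balance $3,573.90
Quarter 3: opening $3,573.90; interest $46.11 → $3,620.01; payment $362.00; balance $3,258.01
Quarter 4: opening $3,258.01; interest $46.11 → $3,304.12; payment $367.12; balance $2,937.00
Quarter 5: opening $2,937.00; interest $46.11 → $2,983.11; payment $372.89; balance $2,610.22
Quarter 6: opening $2,610.22; interest $46.11 → $2,656.33; payment $379.48; balance $2,276.85
Quarter 7: opening $2,276.85; interest $46.11 → $2,322.96; payment $387.16; balance $1,935.80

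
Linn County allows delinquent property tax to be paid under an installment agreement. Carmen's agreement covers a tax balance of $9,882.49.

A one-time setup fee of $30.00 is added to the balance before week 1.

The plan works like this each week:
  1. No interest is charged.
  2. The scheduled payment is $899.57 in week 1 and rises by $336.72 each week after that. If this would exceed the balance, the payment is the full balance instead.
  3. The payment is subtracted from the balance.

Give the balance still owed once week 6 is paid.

Week 1: $9,912.49 − $899.57 → $9,012.92
Week 2: $9,012.92 − $1,236.29 → $7,776.63
Week 3: $7,776.63 − $1,573.01 → $6,203.62
Week 4: $6,203.62 − $1,909.73 → $4,293.89
Week 5: $4,293.89 − $2,246.45 → $2,047.44
Week 6: $2,047.44 − $2,047.44 → $0.00

$0.00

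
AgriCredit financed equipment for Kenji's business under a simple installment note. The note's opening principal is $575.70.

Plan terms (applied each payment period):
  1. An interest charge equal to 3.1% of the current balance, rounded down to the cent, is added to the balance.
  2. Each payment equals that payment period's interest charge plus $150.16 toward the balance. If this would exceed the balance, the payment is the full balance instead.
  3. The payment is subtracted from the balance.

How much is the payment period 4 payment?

# | Opening | Interest | Payment | End bal
1 | $575.70 | $17.84 | $168.00 | $425.54
2 | $425.54 | $13.19 | $163.35 | $275.38
3 | $275.38 | $8.53 | $158.69 | $125.22
4 | $125.22 | $3.88 | $129.10 | $0.00

$129.10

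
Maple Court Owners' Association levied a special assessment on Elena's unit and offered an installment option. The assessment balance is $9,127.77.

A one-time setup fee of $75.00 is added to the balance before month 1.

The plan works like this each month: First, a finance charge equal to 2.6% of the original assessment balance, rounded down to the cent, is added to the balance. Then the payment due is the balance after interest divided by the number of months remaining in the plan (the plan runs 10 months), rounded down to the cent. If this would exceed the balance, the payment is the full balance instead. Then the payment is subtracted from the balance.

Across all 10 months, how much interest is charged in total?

$2,373.20

Month 1: $9,202.77 +$237.32 interest = $9,440.09; pay $944.00 → $8,496.09
Month 2: $8,496.09 +$237.32 interest = $8,733.41; pay $970.37 → $7,763.04
Month 3: $7,763.04 +$237.32 interest = $8,000.36; pay $1,000.04 → $7,000.32
Month 4: $7,000.32 +$237.32 interest = $7,237.64; pay $1,033.94 → $6,203.70
Month 5: $6,203.70 +$237.32 interest = $6,441.02; pay $1,073.50 → $5,367.52
Month 6: $5,367.52 +$237.32 interest = $5,604.84; pay $1,120.96 → $4,483.88
Month 7: $4,483.88 +$237.32 interest = $4,721.20; pay $1,180.30 → $3,540.90
Month 8: $3,540.90 +$237.32 interest = $3,778.22; pay $1,259.40 → $2,518.82
Month 9: $2,518.82 +$237.32 interest = $2,756.14; pay $1,378.07 → $1,378.07
Month 10: $1,378.07 +$237.32 interest = $1,615.39; pay $1,615.39 → $0.00
Total interest: $237.32 + $237.32 + $237.32 + $237.32 + $237.32 + $237.32 + $237.32 + $237.32 + $237.32 + $237.32 = $2,373.20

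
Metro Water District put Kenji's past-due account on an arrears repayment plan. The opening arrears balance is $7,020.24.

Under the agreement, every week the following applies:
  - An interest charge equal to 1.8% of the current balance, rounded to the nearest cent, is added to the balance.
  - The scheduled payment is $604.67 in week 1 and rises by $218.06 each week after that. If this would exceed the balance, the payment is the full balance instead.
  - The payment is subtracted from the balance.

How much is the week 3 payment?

$1,040.79

# | Opening | Interest | Payment | End bal
1 | $7,020.24 | $126.36 | $604.67 | $6,541.93
2 | $6,541.93 | $117.75 | $822.73 | $5,836.95
3 | $5,836.95 | $105.07 | $1,040.79 | $4,901.23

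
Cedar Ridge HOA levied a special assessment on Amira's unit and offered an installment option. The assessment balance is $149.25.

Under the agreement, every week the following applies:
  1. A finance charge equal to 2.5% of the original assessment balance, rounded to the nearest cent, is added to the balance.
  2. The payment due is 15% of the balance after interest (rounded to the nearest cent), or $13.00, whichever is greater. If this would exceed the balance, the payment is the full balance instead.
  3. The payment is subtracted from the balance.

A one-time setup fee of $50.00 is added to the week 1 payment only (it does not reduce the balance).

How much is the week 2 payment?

$20.06

# | Opening | Interest | Payment | Fee | End bal
1 | $149.25 | $3.73 | $22.95 | $50.00 | $130.03
2 | $130.03 | $3.73 | $20.06 | — | $113.70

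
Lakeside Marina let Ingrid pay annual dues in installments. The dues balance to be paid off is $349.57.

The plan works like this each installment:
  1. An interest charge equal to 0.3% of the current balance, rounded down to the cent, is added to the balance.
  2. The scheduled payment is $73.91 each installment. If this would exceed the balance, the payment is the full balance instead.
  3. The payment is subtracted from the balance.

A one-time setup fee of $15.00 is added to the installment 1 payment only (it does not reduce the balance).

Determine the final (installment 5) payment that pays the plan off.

$56.97

Installment 1: opening $349.57; interest $1.04 → $350.61; payment $73.91 (+ $15.00 fee); balance $276.70
Installment 2: opening $276.70; interest $0.83 → $277.53; payment $73.91; balance $203.62
Installment 3: opening $203.62; interest $0.61 → $204.23; payment $73.91; balance $130.32
Installment 4: opening $130.32; interest $0.39 → $130.71; payment $73.91; balance $56.80
Installment 5: opening $56.80; interest $0.17 → $56.97; payment $56.97; balance $0.00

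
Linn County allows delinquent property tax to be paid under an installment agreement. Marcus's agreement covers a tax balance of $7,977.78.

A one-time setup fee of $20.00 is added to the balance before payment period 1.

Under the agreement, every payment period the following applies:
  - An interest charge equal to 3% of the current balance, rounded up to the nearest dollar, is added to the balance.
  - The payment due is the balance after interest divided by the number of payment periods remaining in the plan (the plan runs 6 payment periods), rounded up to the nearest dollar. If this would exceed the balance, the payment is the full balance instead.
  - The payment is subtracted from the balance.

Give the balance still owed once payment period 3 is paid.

$4,368.78

Payment period 1: $7,997.78 +$240.00 interest = $8,237.78; pay $1,373.00 → $6,864.78
Payment period 2: $6,864.78 +$206.00 interest = $7,070.78; pay $1,415.00 → $5,655.78
Payment period 3: $5,655.78 +$170.00 interest = $5,825.78; pay $1,457.00 → $4,368.78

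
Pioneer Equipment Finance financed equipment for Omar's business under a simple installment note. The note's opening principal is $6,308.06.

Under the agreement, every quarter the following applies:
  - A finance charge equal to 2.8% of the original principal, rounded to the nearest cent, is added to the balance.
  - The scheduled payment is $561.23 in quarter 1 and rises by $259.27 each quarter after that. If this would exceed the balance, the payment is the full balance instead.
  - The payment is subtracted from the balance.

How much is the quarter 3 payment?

Quarter 1: $6,308.06 +$176.63 interest = $6,484.69; pay $561.23 → $5,923.46
Quarter 2: $5,923.46 +$176.63 interest = $6,100.09; pay $820.50 → $5,279.59
Quarter 3: $5,279.59 +$176.63 interest = $5,456.22; pay $1,079.77 → $4,376.45

$1,079.77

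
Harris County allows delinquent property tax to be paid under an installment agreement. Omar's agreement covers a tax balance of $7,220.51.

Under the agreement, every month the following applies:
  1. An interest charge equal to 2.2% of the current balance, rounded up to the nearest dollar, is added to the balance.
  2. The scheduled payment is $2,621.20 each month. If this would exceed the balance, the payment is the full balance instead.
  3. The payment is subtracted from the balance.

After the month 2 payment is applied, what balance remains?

$2,242.11

# | Opening | Interest | Payment | End bal
1 | $7,220.51 | $159.00 | $2,621.20 | $4,758.31
2 | $4,758.31 | $105.00 | $2,621.20 | $2,242.11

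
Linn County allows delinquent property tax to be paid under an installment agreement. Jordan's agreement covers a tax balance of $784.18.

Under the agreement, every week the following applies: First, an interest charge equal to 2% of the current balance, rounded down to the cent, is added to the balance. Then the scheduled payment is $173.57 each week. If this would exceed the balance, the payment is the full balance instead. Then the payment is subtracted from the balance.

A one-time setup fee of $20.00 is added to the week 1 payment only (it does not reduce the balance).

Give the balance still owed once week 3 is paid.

$300.97

# | Opening | Interest | Payment | Fee | End bal
1 | $784.18 | $15.68 | $173.57 | $20.00 | $626.29
2 | $626.29 | $12.52 | $173.57 | — | $465.24
3 | $465.24 | $9.30 | $173.57 | — | $300.97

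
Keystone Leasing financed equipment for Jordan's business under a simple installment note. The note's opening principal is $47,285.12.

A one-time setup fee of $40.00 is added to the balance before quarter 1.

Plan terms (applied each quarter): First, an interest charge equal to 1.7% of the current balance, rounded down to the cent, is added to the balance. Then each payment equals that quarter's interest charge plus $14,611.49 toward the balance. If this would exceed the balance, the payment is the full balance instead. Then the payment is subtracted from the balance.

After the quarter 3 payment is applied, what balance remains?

Quarter 1: opening $47,325.12; interest $804.52 → $48,129.64; payment $15,416.01; balance $32,713.63
Quarter 2: opening $32,713.63; interest $556.13 → $33,269.76; payment $15,167.62; balance $18,102.14
Quarter 3: opening $18,102.14; interest $307.73 → $18,409.87; payment $14,919.22; balance $3,490.65

$3,490.65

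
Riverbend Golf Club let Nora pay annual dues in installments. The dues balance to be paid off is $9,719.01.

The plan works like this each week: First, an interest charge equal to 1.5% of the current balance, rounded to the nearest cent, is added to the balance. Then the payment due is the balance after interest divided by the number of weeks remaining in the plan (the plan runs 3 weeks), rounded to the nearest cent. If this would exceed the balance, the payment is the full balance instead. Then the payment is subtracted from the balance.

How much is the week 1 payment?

Week 1: opening $9,719.01; interest $145.79 → $9,864.80; payment $3,288.27; balance $6,576.53

$3,288.27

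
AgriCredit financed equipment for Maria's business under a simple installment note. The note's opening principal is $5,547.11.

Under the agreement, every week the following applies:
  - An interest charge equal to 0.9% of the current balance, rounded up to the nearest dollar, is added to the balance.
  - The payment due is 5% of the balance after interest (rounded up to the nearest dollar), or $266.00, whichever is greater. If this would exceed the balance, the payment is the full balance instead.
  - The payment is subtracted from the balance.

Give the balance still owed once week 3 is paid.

Week 1: $5,547.11 +$50.00 interest = $5,597.11; pay $280.00 → $5,317.11
Week 2: $5,317.11 +$48.00 interest = $5,365.11; pay $269.00 → $5,096.11
Week 3: $5,096.11 +$46.00 interest = $5,142.11; pay $266.00 → $4,876.11

$4,876.11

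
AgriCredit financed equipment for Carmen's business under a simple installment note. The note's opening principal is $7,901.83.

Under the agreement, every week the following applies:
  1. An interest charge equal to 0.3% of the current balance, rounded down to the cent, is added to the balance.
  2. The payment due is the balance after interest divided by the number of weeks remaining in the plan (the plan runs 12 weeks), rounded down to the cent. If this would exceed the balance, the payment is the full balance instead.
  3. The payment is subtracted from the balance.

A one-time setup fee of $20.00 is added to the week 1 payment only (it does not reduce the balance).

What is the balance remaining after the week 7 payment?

Week 1: opening $7,901.83; interest $23.70 → $7,925.53; payment $660.46 (+ $20.00 fee); balance $7,265.07
Week 2: opening $7,265.07; interest $21.79 → $7,286.86; payment $662.44; balance $6,624.42
Week 3: opening $6,624.42; interest $19.87 → $6,644.29; payment $664.42; balance $5,979.87
Week 4: opening $5,979.87; interest $17.93 → $5,997.80; payment $666.42; balance $5,331.38
Week 5: opening $5,331.38; interest $15.99 → $5,347.37; payment $668.42; balance $4,678.95
Week 6: opening $4,678.95; interest $14.03 → $4,692.98; payment $670.42; balance $4,022.56
Week 7: opening $4,022.56; interest $12.06 → $4,034.62; payment $672.43; balance $3,362.19

$3,362.19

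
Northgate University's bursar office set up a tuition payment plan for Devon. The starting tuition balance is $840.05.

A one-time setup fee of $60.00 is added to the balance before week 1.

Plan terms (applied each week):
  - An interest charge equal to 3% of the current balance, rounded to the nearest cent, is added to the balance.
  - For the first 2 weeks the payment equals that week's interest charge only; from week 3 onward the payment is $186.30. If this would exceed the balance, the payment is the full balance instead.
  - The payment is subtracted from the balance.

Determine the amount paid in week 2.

$27.00

Week 1: $900.05 +$27.00 interest = $927.05; pay $27.00 → $900.05
Week 2: $900.05 +$27.00 interest = $927.05; pay $27.00 → $900.05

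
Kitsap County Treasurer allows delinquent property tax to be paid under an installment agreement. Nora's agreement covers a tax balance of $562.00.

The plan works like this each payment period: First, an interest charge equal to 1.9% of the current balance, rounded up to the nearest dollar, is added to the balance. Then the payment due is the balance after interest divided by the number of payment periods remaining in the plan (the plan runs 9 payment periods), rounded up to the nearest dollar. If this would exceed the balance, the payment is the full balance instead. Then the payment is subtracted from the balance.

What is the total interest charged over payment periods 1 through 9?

Payment period 1: $562.00 +$11.00 interest = $573.00; pay $64.00 → $509.00
Payment period 2: $509.00 +$10.00 interest = $519.00; pay $65.00 → $454.00
Payment period 3: $454.00 +$9.00 interest = $463.00; pay $67.00 → $396.00
Payment period 4: $396.00 +$8.00 interest = $404.00; pay $68.00 → $336.00
Payment period 5: $336.00 +$7.00 interest = $343.00; pay $69.00 → $274.00
Payment period 6: $274.00 +$6.00 interest = $280.00; pay $70.00 → $210.00
Payment period 7: $210.00 +$4.00 interest = $214.00; pay $72.00 → $142.00
Payment period 8: $142.00 +$3.00 interest = $145.00; pay $73.00 → $72.00
Payment period 9: $72.00 +$2.00 interest = $74.00; pay $74.00 → $0.00
Total interest: $11.00 + $10.00 + $9.00 + $8.00 + $7.00 + $6.00 + $4.00 + $3.00 + $2.00 = $60.00

$60.00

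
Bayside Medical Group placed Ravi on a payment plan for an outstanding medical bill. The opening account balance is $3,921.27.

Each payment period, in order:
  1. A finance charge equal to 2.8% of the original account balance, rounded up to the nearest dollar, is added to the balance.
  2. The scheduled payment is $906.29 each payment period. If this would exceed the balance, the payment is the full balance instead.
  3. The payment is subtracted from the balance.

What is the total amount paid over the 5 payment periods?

Payment period 1: opening $3,921.27; interest $110.00 → $4,031.27; payment $906.29; balance $3,124.98
Payment period 2: opening $3,124.98; interest $110.00 → $3,234.98; payment $906.29; balance $2,328.69
Payment period 3: opening $2,328.69; interest $110.00 → $2,438.69; payment $906.29; balance $1,532.40
Payment period 4: opening $1,532.40; interest $110.00 → $1,642.40; payment $906.29; balance $736.11
Payment period 5: opening $736.11; interest $110.00 → $846.11; payment $846.11; balance $0.00
Total paid: $4,471.27

$4,471.27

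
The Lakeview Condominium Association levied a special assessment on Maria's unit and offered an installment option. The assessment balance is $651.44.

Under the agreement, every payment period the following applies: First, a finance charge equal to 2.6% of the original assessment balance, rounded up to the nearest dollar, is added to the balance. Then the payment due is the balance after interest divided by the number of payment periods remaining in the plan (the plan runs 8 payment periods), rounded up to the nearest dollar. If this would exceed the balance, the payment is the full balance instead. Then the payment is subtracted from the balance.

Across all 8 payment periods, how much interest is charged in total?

Payment period 1: opening $651.44; interest $17.00 → $668.44; payment $84.00; balance $584.44
Payment period 2: opening $584.44; interest $17.00 → $601.44; payment $86.00; balance $515.44
Payment period 3: opening $515.44; interest $17.00 → $532.44; payment $89.00; balance $443.44
Payment period 4: opening $443.44; interest $17.00 → $460.44; payment $93.00; balance $367.44
Payment period 5: opening $367.44; interest $17.00 → $384.44; payment $97.00; balance $287.44
Payment period 6: opening $287.44; interest $17.00 → $304.44; payment $102.00; balance $202.44
Payment period 7: opening $202.44; interest $17.00 → $219.44; payment $110.00; balance $109.44
Payment period 8: opening $109.44; interest $17.00 → $126.44; payment $126.44; balance $0.00
Total interest: $17.00 + $17.00 + $17.00 + $17.00 + $17.00 + $17.00 + $17.00 + $17.00 = $136.00

$136.00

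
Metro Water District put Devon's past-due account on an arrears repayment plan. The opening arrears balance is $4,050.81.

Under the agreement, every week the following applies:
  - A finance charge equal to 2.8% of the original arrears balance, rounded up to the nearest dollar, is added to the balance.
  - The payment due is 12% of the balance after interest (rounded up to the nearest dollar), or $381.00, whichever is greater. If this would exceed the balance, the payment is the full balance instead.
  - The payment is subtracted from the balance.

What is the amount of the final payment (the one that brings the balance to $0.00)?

$202.81

Week 1: opening $4,050.81; interest $114.00 → $4,164.81; payment $500.00; balance $3,664.81
Week 2: opening $3,664.81; interest $114.00 → $3,778.81; payment $454.00; balance $3,324.81
Week 3: opening $3,324.81; interest $114.00 → $3,438.81; payment $413.00; balance $3,025.81
Week 4: opening $3,025.81; interest $114.00 → $3,139.81; payment $381.00; balance $2,758.81
Week 5: opening $2,758.81; interest $114.00 → $2,872.81; payment $381.00; balance $2,491.81
Week 6: opening $2,491.81; interest $114.00 → $2,605.81; payment $381.00; balance $2,224.81
Week 7: opening $2,224.81; interest $114.00 → $2,338.81; payment $381.00; balance $1,957.81
Week 8: opening $1,957.81; interest $114.00 → $2,071.81; payment $381.00; balance $1,690.81
Week 9: opening $1,690.81; interest $114.00 → $1,804.81; payment $381.00; balance $1,423.81
Week 10: opening $1,423.81; interest $114.00 → $1,537.81; payment $381.00; balance $1,156.81
Week 11: opening $1,156.81; interest $114.00 → $1,270.81; payment $381.00; balance $889.81
Week 12: opening $889.81; interest $114.00 → $1,003.81; payment $381.00; balance $622.81
Week 13: opening $622.81; interest $114.00 → $736.81; payment $381.00; balance $355.81
Week 14: opening $355.81; interest $114.00 → $469.81; payment $381.00; balance $88.81
Week 15: opening $88.81; interest $114.00 → $202.81; payment $202.81; balance $0.00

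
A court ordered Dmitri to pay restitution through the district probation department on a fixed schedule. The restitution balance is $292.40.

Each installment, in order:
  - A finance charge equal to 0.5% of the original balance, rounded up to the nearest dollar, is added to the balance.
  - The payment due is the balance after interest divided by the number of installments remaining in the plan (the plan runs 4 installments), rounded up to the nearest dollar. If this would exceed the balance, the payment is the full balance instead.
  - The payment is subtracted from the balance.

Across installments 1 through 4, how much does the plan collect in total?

Installment 1: $292.40 +$2.00 interest = $294.40; pay $74.00 → $220.40
Installment 2: $220.40 +$2.00 interest = $222.40; pay $75.00 → $147.40
Installment 3: $147.40 +$2.00 interest = $149.40; pay $75.00 → $74.40
Installment 4: $74.40 +$2.00 interest = $76.40; pay $76.40 → $0.00
Total paid: $300.40

$300.40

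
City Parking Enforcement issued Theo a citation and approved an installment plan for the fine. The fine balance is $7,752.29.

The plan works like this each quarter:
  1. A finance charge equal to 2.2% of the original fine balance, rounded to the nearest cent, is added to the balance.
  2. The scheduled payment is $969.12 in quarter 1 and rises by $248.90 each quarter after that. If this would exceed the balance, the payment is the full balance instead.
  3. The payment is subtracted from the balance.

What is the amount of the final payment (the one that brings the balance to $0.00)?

Quarter 1: $7,752.29 +$170.55 interest = $7,922.84; pay $969.12 → $6,953.72
Quarter 2: $6,953.72 +$170.55 interest = $7,124.27; pay $1,218.02 → $5,906.25
Quarter 3: $5,906.25 +$170.55 interest = $6,076.80; pay $1,466.92 → $4,609.88
Quarter 4: $4,609.88 +$170.55 interest = $4,780.43; pay $1,715.82 → $3,064.61
Quarter 5: $3,064.61 +$170.55 interest = $3,235.16; pay $1,964.72 → $1,270.44
Quarter 6: $1,270.44 +$170.55 interest = $1,440.99; pay $1,440.99 → $0.00

$1,440.99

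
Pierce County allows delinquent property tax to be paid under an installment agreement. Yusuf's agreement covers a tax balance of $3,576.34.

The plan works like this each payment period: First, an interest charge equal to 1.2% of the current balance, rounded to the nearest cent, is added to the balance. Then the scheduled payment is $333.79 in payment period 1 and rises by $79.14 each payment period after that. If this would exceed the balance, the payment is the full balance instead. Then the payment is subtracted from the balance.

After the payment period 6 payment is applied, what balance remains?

$571.64

# | Opening | Interest | Payment | End bal
1 | $3,576.34 | $42.92 | $333.79 | $3,285.47
2 | $3,285.47 | $39.43 | $412.93 | $2,911.97
3 | $2,911.97 | $34.94 | $492.07 | $2,454.84
4 | $2,454.84 | $29.46 | $571.21 | $1,913.09
5 | $1,913.09 | $22.96 | $650.35 | $1,285.70
6 | $1,285.70 | $15.43 | $729.49 | $571.64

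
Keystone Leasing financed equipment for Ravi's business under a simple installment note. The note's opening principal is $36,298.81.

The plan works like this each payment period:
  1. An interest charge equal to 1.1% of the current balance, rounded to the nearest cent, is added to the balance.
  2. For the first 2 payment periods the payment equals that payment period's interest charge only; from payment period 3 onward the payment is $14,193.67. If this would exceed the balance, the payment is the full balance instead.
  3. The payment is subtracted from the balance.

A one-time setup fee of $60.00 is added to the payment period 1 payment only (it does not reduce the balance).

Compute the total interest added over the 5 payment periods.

$1,539.56

Payment period 1: opening $36,298.81; interest $399.29 → $36,698.10; payment $399.29 (+ $60.00 fee); balance $36,298.81
Payment period 2: opening $36,298.81; interest $399.29 → $36,698.10; payment $399.29; balance $36,298.81
Payment period 3: opening $36,298.81; interest $399.29 → $36,698.10; payment $14,193.67; balance $22,504.43
Payment period 4: opening $22,504.43; interest $247.55 → $22,751.98; payment $14,193.67; balance $8,558.31
Payment period 5: opening $8,558.31; interest $94.14 → $8,652.45; payment $8,652.45; balance $0.00
Total interest: $399.29 + $399.29 + $399.29 + $247.55 + $94.14 = $1,539.56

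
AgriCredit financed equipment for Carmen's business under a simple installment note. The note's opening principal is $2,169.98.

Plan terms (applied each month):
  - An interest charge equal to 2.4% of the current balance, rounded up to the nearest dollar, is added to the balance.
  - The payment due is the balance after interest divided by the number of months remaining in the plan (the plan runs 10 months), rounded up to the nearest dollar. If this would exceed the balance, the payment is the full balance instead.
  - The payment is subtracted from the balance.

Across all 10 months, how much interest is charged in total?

$314.00

Month 1: opening $2,169.98; interest $53.00 → $2,222.98; payment $223.00; balance $1,999.98
Month 2: opening $1,999.98; interest $48.00 → $2,047.98; payment $228.00; balance $1,819.98
Month 3: opening $1,819.98; interest $44.00 → $1,863.98; payment $233.00; balance $1,630.98
Month 4: opening $1,630.98; interest $40.00 → $1,670.98; payment $239.00; balance $1,431.98
Month 5: opening $1,431.98; interest $35.00 → $1,466.98; payment $245.00; balance $1,221.98
Month 6: opening $1,221.98; interest $30.00 → $1,251.98; payment $251.00; balance $1,000.98
Month 7: opening $1,000.98; interest $25.00 → $1,025.98; payment $257.00; balance $768.98
Month 8: opening $768.98; interest $19.00 → $787.98; payment $263.00; balance $524.98
Month 9: opening $524.98; interest $13.00 → $537.98; payment $269.00; balance $268.98
Month 10: opening $268.98; interest $7.00 → $275.98; payment $275.98; balance $0.00
Total interest: $53.00 + $48.00 + $44.00 + $40.00 + $35.00 + $30.00 + $25.00 + $19.00 + $13.00 + $7.00 = $314.00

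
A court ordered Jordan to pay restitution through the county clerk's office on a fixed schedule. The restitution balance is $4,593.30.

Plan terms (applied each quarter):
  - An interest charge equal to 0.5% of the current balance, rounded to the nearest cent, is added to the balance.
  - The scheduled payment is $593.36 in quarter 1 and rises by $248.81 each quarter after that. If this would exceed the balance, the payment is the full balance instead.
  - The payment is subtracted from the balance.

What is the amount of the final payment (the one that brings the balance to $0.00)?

$800.69

Quarter 1: $4,593.30 +$22.97 interest = $4,616.27; pay $593.36 → $4,022.91
Quarter 2: $4,022.91 +$20.11 interest = $4,043.02; pay $842.17 → $3,200.85
Quarter 3: $3,200.85 +$16.00 interest = $3,216.85; pay $1,090.98 → $2,125.87
Quarter 4: $2,125.87 +$10.63 interest = $2,136.50; pay $1,339.79 → $796.71
Quarter 5: $796.71 +$3.98 interest = $800.69; pay $800.69 → $0.00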